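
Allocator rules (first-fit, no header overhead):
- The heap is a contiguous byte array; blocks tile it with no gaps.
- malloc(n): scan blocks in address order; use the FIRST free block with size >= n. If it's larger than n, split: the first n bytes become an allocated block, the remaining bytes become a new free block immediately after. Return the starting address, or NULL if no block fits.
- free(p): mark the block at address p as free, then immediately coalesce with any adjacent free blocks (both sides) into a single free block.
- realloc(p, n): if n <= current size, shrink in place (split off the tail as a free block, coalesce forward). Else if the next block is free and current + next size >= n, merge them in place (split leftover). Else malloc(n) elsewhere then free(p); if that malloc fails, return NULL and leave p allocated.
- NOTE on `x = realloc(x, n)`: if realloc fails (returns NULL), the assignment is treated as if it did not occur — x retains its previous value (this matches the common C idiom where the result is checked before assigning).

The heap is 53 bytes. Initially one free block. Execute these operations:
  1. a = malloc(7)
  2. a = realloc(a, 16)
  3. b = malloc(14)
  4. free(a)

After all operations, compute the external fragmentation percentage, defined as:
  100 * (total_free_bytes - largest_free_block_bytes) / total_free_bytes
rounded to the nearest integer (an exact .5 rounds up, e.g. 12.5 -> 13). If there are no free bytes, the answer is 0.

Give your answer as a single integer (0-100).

Answer: 41

Derivation:
Op 1: a = malloc(7) -> a = 0; heap: [0-6 ALLOC][7-52 FREE]
Op 2: a = realloc(a, 16) -> a = 0; heap: [0-15 ALLOC][16-52 FREE]
Op 3: b = malloc(14) -> b = 16; heap: [0-15 ALLOC][16-29 ALLOC][30-52 FREE]
Op 4: free(a) -> (freed a); heap: [0-15 FREE][16-29 ALLOC][30-52 FREE]
Free blocks: [16 23] total_free=39 largest=23 -> 100*(39-23)/39 = 1600/39 ≈ 41.026 -> rounds to 41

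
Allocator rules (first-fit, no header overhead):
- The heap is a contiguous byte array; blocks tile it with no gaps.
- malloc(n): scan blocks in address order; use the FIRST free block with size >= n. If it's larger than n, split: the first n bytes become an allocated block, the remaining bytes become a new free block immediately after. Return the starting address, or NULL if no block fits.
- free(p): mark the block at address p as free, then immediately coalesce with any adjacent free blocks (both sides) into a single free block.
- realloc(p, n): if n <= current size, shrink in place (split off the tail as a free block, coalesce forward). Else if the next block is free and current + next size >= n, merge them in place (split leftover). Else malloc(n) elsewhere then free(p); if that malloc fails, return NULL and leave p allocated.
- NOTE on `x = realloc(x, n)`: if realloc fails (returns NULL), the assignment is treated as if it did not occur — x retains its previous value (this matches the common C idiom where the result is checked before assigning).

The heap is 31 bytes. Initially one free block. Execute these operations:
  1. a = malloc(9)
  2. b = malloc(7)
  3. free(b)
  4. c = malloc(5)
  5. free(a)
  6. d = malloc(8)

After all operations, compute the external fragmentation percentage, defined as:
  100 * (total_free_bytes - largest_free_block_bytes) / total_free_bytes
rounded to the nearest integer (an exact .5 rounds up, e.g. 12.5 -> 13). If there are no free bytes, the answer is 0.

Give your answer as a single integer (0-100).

Op 1: a = malloc(9) -> a = 0; heap: [0-8 ALLOC][9-30 FREE]
Op 2: b = malloc(7) -> b = 9; heap: [0-8 ALLOC][9-15 ALLOC][16-30 FREE]
Op 3: free(b) -> (freed b); heap: [0-8 ALLOC][9-30 FREE]
Op 4: c = malloc(5) -> c = 9; heap: [0-8 ALLOC][9-13 ALLOC][14-30 FREE]
Op 5: free(a) -> (freed a); heap: [0-8 FREE][9-13 ALLOC][14-30 FREE]
Op 6: d = malloc(8) -> d = 0; heap: [0-7 ALLOC][8-8 FREE][9-13 ALLOC][14-30 FREE]
Free blocks: [1 17] total_free=18 largest=17 -> 100*(18-17)/18 = 100/18 ≈ 5.556 -> rounds to 6

Answer: 6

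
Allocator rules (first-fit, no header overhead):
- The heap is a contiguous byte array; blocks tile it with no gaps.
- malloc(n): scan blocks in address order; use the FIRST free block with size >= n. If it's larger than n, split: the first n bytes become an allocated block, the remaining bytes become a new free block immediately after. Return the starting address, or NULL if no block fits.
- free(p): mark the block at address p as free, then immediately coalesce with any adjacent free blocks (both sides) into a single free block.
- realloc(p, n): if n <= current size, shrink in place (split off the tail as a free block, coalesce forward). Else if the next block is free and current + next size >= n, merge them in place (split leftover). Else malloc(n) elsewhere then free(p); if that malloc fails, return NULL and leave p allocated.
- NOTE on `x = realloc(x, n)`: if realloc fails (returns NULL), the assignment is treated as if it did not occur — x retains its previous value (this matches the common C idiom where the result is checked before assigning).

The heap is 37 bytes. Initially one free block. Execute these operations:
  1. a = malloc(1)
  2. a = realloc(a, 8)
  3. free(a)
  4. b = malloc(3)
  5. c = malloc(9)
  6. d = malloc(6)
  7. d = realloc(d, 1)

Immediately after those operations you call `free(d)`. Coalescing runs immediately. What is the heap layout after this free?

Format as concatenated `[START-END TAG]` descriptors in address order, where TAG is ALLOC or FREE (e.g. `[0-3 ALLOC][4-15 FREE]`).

Op 1: a = malloc(1) -> a = 0; heap: [0-0 ALLOC][1-36 FREE]
Op 2: a = realloc(a, 8) -> a = 0; heap: [0-7 ALLOC][8-36 FREE]
Op 3: free(a) -> (freed a); heap: [0-36 FREE]
Op 4: b = malloc(3) -> b = 0; heap: [0-2 ALLOC][3-36 FREE]
Op 5: c = malloc(9) -> c = 3; heap: [0-2 ALLOC][3-11 ALLOC][12-36 FREE]
Op 6: d = malloc(6) -> d = 12; heap: [0-2 ALLOC][3-11 ALLOC][12-17 ALLOC][18-36 FREE]
Op 7: d = realloc(d, 1) -> d = 12; heap: [0-2 ALLOC][3-11 ALLOC][12-12 ALLOC][13-36 FREE]
free(d): d = 12 -> block [12-12 ALLOC]; mark free, coalesce with adjacent free neighbors -> [0-2 ALLOC][3-11 ALLOC][12-36 FREE]

Answer: [0-2 ALLOC][3-11 ALLOC][12-36 FREE]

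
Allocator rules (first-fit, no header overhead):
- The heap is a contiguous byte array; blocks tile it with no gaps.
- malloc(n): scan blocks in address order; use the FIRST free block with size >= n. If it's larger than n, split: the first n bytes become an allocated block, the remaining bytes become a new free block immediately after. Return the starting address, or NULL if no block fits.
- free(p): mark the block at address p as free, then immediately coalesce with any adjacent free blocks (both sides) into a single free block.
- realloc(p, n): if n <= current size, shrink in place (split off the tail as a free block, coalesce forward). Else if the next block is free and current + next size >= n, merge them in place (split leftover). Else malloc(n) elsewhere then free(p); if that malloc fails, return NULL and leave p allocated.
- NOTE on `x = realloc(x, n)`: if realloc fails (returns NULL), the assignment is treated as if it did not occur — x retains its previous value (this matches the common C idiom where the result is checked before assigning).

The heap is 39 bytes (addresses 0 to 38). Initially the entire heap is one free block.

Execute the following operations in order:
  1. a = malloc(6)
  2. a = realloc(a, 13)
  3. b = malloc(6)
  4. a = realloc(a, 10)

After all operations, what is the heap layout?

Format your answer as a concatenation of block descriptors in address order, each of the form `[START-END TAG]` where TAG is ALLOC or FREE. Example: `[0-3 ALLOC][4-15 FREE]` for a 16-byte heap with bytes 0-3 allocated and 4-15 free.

Op 1: a = malloc(6) -> a = 0; heap: [0-5 ALLOC][6-38 FREE]
Op 2: a = realloc(a, 13) -> a = 0; heap: [0-12 ALLOC][13-38 FREE]
Op 3: b = malloc(6) -> b = 13; heap: [0-12 ALLOC][13-18 ALLOC][19-38 FREE]
Op 4: a = realloc(a, 10) -> a = 0; heap: [0-9 ALLOC][10-12 FREE][13-18 ALLOC][19-38 FREE]

Answer: [0-9 ALLOC][10-12 FREE][13-18 ALLOC][19-38 FREE]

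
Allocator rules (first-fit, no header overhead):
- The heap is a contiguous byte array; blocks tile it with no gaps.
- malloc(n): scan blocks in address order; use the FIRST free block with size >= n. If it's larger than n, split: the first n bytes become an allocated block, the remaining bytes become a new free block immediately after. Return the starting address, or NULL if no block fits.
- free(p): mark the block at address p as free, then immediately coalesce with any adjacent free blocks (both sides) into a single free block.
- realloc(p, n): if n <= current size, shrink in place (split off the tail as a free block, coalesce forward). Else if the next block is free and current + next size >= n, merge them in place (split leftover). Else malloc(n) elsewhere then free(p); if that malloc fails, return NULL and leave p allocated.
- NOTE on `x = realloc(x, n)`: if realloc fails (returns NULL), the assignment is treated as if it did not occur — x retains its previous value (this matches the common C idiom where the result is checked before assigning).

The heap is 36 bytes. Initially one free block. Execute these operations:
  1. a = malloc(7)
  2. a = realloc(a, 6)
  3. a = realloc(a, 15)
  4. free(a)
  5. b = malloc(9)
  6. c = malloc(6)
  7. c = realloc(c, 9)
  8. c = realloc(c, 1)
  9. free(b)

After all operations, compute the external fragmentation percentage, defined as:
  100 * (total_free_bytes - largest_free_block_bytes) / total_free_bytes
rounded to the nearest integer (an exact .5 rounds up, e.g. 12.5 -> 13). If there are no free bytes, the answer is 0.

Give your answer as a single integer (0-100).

Op 1: a = malloc(7) -> a = 0; heap: [0-6 ALLOC][7-35 FREE]
Op 2: a = realloc(a, 6) -> a = 0; heap: [0-5 ALLOC][6-35 FREE]
Op 3: a = realloc(a, 15) -> a = 0; heap: [0-14 ALLOC][15-35 FREE]
Op 4: free(a) -> (freed a); heap: [0-35 FREE]
Op 5: b = malloc(9) -> b = 0; heap: [0-8 ALLOC][9-35 FREE]
Op 6: c = malloc(6) -> c = 9; heap: [0-8 ALLOC][9-14 ALLOC][15-35 FREE]
Op 7: c = realloc(c, 9) -> c = 9; heap: [0-8 ALLOC][9-17 ALLOC][18-35 FREE]
Op 8: c = realloc(c, 1) -> c = 9; heap: [0-8 ALLOC][9-9 ALLOC][10-35 FREE]
Op 9: free(b) -> (freed b); heap: [0-8 FREE][9-9 ALLOC][10-35 FREE]
Free blocks: [9 26] total_free=35 largest=26 -> 100*(35-26)/35 = 900/35 ≈ 25.714 -> rounds to 26

Answer: 26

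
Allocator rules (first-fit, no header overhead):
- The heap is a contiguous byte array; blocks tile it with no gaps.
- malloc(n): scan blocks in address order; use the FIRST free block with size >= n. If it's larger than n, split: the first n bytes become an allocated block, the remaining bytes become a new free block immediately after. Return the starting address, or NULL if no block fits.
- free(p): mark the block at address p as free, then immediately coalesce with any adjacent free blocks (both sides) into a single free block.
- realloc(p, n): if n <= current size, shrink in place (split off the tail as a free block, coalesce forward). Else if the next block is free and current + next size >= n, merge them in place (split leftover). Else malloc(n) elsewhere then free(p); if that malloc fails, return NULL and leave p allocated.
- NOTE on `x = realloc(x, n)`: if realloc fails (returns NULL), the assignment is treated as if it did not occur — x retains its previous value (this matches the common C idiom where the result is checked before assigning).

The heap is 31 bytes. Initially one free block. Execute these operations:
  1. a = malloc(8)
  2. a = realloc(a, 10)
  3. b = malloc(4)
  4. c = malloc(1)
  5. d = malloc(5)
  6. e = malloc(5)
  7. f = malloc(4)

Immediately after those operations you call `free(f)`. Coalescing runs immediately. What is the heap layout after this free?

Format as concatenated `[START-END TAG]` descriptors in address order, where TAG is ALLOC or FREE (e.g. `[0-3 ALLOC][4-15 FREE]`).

Op 1: a = malloc(8) -> a = 0; heap: [0-7 ALLOC][8-30 FREE]
Op 2: a = realloc(a, 10) -> a = 0; heap: [0-9 ALLOC][10-30 FREE]
Op 3: b = malloc(4) -> b = 10; heap: [0-9 ALLOC][10-13 ALLOC][14-30 FREE]
Op 4: c = malloc(1) -> c = 14; heap: [0-9 ALLOC][10-13 ALLOC][14-14 ALLOC][15-30 FREE]
Op 5: d = malloc(5) -> d = 15; heap: [0-9 ALLOC][10-13 ALLOC][14-14 ALLOC][15-19 ALLOC][20-30 FREE]
Op 6: e = malloc(5) -> e = 20; heap: [0-9 ALLOC][10-13 ALLOC][14-14 ALLOC][15-19 ALLOC][20-24 ALLOC][25-30 FREE]
Op 7: f = malloc(4) -> f = 25; heap: [0-9 ALLOC][10-13 ALLOC][14-14 ALLOC][15-19 ALLOC][20-24 ALLOC][25-28 ALLOC][29-30 FREE]
free(f): f = 25 -> block [25-28 ALLOC]; mark free, coalesce with adjacent free neighbors -> [0-9 ALLOC][10-13 ALLOC][14-14 ALLOC][15-19 ALLOC][20-24 ALLOC][25-30 FREE]

Answer: [0-9 ALLOC][10-13 ALLOC][14-14 ALLOC][15-19 ALLOC][20-24 ALLOC][25-30 FREE]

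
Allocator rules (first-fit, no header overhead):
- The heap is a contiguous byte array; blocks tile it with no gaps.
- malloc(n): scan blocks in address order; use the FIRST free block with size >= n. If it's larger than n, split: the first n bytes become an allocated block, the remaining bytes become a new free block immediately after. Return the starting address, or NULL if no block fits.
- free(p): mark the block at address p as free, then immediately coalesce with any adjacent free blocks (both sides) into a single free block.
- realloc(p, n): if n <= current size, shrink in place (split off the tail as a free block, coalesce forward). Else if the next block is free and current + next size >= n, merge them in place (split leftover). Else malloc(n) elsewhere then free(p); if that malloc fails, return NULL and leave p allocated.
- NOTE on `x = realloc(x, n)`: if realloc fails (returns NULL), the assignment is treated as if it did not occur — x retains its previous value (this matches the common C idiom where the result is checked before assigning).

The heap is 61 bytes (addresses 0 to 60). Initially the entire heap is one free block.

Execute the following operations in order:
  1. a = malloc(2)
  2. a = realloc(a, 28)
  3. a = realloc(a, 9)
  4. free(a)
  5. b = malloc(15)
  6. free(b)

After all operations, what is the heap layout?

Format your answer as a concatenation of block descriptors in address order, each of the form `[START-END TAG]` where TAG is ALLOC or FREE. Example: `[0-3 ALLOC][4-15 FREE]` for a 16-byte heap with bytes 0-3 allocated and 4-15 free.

Op 1: a = malloc(2) -> a = 0; heap: [0-1 ALLOC][2-60 FREE]
Op 2: a = realloc(a, 28) -> a = 0; heap: [0-27 ALLOC][28-60 FREE]
Op 3: a = realloc(a, 9) -> a = 0; heap: [0-8 ALLOC][9-60 FREE]
Op 4: free(a) -> (freed a); heap: [0-60 FREE]
Op 5: b = malloc(15) -> b = 0; heap: [0-14 ALLOC][15-60 FREE]
Op 6: free(b) -> (freed b); heap: [0-60 FREE]

Answer: [0-60 FREE]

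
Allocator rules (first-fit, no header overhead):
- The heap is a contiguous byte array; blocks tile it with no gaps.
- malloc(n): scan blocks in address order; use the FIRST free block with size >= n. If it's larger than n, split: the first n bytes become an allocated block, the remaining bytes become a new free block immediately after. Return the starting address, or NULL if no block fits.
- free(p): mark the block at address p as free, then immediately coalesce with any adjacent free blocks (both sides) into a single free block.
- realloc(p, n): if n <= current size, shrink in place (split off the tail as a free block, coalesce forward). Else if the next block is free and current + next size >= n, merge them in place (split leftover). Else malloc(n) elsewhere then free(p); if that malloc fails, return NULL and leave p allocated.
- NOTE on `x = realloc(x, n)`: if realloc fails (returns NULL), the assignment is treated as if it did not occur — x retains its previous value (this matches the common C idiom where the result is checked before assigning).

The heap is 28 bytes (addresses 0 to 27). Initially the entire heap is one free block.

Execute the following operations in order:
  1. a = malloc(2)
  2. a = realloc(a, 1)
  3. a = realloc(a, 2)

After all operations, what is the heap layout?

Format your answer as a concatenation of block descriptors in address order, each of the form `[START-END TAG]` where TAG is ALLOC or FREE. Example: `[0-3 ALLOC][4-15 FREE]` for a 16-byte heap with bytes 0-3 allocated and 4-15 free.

Answer: [0-1 ALLOC][2-27 FREE]

Derivation:
Op 1: a = malloc(2) -> a = 0; heap: [0-1 ALLOC][2-27 FREE]
Op 2: a = realloc(a, 1) -> a = 0; heap: [0-0 ALLOC][1-27 FREE]
Op 3: a = realloc(a, 2) -> a = 0; heap: [0-1 ALLOC][2-27 FREE]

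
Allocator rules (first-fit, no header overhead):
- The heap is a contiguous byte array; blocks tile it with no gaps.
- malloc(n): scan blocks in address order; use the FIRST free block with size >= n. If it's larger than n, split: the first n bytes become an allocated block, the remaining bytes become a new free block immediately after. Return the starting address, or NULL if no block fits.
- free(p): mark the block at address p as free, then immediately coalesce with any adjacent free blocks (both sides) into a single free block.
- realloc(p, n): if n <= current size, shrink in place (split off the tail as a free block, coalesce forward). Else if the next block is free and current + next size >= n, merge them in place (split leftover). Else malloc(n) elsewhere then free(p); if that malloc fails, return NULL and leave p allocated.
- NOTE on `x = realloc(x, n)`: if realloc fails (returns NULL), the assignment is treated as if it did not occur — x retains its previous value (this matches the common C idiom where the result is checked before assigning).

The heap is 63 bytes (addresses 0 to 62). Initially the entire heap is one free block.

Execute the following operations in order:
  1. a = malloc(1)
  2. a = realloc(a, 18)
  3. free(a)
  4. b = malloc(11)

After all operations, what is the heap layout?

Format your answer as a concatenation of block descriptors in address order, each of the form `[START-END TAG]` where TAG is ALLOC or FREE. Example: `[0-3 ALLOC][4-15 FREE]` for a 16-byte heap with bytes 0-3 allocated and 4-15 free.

Op 1: a = malloc(1) -> a = 0; heap: [0-0 ALLOC][1-62 FREE]
Op 2: a = realloc(a, 18) -> a = 0; heap: [0-17 ALLOC][18-62 FREE]
Op 3: free(a) -> (freed a); heap: [0-62 FREE]
Op 4: b = malloc(11) -> b = 0; heap: [0-10 ALLOC][11-62 FREE]

Answer: [0-10 ALLOC][11-62 FREE]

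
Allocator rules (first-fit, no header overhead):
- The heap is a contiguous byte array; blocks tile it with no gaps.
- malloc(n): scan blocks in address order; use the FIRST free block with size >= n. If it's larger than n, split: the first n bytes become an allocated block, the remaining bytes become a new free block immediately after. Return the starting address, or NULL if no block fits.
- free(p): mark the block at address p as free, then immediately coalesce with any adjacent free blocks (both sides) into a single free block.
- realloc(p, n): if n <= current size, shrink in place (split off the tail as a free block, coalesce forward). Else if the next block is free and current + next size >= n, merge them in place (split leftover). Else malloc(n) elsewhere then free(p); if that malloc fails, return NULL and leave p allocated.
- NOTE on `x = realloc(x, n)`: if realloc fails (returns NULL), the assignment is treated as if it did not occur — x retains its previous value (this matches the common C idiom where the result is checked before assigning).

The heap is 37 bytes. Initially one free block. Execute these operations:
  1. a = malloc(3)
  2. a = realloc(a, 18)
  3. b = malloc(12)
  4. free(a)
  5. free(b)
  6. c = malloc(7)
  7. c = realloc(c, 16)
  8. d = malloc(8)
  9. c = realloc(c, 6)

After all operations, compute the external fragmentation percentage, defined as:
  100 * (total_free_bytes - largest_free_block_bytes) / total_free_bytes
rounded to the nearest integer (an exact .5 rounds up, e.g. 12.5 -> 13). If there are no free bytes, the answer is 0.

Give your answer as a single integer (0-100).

Op 1: a = malloc(3) -> a = 0; heap: [0-2 ALLOC][3-36 FREE]
Op 2: a = realloc(a, 18) -> a = 0; heap: [0-17 ALLOC][18-36 FREE]
Op 3: b = malloc(12) -> b = 18; heap: [0-17 ALLOC][18-29 ALLOC][30-36 FREE]
Op 4: free(a) -> (freed a); heap: [0-17 FREE][18-29 ALLOC][30-36 FREE]
Op 5: free(b) -> (freed b); heap: [0-36 FREE]
Op 6: c = malloc(7) -> c = 0; heap: [0-6 ALLOC][7-36 FREE]
Op 7: c = realloc(c, 16) -> c = 0; heap: [0-15 ALLOC][16-36 FREE]
Op 8: d = malloc(8) -> d = 16; heap: [0-15 ALLOC][16-23 ALLOC][24-36 FREE]
Op 9: c = realloc(c, 6) -> c = 0; heap: [0-5 ALLOC][6-15 FREE][16-23 ALLOC][24-36 FREE]
Free blocks: [10 13] total_free=23 largest=13 -> 100*(23-13)/23 = 1000/23 ≈ 43.478 -> rounds to 43

Answer: 43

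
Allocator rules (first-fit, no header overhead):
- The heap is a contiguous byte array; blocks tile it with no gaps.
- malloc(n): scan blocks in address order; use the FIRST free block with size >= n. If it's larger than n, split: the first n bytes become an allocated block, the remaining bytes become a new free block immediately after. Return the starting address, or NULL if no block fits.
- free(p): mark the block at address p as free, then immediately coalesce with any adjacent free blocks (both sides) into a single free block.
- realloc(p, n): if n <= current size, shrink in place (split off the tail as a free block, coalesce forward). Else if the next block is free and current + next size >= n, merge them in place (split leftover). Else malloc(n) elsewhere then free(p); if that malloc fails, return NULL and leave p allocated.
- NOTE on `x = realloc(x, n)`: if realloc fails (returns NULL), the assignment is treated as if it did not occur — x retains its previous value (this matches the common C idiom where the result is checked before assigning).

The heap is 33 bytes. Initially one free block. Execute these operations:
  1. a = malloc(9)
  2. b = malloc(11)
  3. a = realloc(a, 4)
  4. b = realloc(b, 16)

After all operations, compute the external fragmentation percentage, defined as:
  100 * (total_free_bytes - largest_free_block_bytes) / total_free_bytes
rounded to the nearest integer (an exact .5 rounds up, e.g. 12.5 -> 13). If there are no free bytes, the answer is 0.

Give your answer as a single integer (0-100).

Op 1: a = malloc(9) -> a = 0; heap: [0-8 ALLOC][9-32 FREE]
Op 2: b = malloc(11) -> b = 9; heap: [0-8 ALLOC][9-19 ALLOC][20-32 FREE]
Op 3: a = realloc(a, 4) -> a = 0; heap: [0-3 ALLOC][4-8 FREE][9-19 ALLOC][20-32 FREE]
Op 4: b = realloc(b, 16) -> b = 9; heap: [0-3 ALLOC][4-8 FREE][9-24 ALLOC][25-32 FREE]
Free blocks: [5 8] total_free=13 largest=8 -> 100*(13-8)/13 = 500/13 ≈ 38.462 -> rounds to 38

Answer: 38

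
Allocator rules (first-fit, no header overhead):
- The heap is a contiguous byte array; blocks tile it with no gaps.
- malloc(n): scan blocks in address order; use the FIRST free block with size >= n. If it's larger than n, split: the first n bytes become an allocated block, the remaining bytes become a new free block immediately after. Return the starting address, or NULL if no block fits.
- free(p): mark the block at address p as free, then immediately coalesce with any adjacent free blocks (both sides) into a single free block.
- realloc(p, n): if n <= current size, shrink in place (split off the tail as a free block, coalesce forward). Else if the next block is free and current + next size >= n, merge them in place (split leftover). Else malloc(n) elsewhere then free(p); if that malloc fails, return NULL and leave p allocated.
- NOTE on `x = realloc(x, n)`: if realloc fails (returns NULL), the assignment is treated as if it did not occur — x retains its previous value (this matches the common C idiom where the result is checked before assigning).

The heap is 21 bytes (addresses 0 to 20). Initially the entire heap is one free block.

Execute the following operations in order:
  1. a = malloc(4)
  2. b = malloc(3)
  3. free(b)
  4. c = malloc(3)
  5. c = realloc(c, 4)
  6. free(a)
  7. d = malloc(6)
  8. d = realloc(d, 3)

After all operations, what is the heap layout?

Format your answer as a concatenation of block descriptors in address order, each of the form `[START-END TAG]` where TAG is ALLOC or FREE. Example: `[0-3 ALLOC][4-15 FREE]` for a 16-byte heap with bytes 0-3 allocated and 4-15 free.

Answer: [0-3 FREE][4-7 ALLOC][8-10 ALLOC][11-20 FREE]

Derivation:
Op 1: a = malloc(4) -> a = 0; heap: [0-3 ALLOC][4-20 FREE]
Op 2: b = malloc(3) -> b = 4; heap: [0-3 ALLOC][4-6 ALLOC][7-20 FREE]
Op 3: free(b) -> (freed b); heap: [0-3 ALLOC][4-20 FREE]
Op 4: c = malloc(3) -> c = 4; heap: [0-3 ALLOC][4-6 ALLOC][7-20 FREE]
Op 5: c = realloc(c, 4) -> c = 4; heap: [0-3 ALLOC][4-7 ALLOC][8-20 FREE]
Op 6: free(a) -> (freed a); heap: [0-3 FREE][4-7 ALLOC][8-20 FREE]
Op 7: d = malloc(6) -> d = 8; heap: [0-3 FREE][4-7 ALLOC][8-13 ALLOC][14-20 FREE]
Op 8: d = realloc(d, 3) -> d = 8; heap: [0-3 FREE][4-7 ALLOC][8-10 ALLOC][11-20 FREE]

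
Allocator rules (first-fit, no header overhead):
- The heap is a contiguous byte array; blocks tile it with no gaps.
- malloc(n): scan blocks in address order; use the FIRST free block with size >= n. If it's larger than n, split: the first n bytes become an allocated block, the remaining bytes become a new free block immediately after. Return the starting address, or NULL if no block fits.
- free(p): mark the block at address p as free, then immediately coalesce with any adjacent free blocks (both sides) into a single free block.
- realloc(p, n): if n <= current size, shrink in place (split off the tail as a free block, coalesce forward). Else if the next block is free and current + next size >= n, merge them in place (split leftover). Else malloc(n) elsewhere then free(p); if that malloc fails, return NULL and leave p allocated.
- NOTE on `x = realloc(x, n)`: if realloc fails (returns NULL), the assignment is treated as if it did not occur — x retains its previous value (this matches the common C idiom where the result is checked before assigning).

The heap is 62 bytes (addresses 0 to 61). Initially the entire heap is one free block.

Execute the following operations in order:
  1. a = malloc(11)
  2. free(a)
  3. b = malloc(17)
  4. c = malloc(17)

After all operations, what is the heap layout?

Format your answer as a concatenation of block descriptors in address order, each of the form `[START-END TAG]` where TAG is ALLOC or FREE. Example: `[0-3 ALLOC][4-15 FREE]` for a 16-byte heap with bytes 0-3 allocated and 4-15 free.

Answer: [0-16 ALLOC][17-33 ALLOC][34-61 FREE]

Derivation:
Op 1: a = malloc(11) -> a = 0; heap: [0-10 ALLOC][11-61 FREE]
Op 2: free(a) -> (freed a); heap: [0-61 FREE]
Op 3: b = malloc(17) -> b = 0; heap: [0-16 ALLOC][17-61 FREE]
Op 4: c = malloc(17) -> c = 17; heap: [0-16 ALLOC][17-33 ALLOC][34-61 FREE]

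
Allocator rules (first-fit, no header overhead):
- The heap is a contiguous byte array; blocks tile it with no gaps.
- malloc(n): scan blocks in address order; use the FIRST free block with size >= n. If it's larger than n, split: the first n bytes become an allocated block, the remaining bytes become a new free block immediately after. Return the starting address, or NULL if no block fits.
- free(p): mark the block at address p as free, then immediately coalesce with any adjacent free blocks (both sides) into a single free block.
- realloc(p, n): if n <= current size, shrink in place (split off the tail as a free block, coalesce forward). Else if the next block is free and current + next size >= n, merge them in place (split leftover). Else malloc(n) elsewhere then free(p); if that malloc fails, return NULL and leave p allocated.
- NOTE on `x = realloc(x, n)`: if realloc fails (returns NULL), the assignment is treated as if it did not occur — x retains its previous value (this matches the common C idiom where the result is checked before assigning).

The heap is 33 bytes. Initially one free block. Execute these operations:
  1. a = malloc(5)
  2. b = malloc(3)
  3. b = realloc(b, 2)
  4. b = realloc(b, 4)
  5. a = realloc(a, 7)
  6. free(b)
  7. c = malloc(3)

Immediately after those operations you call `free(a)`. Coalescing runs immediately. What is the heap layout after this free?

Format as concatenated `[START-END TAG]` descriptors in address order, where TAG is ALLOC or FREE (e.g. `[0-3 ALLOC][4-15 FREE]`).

Op 1: a = malloc(5) -> a = 0; heap: [0-4 ALLOC][5-32 FREE]
Op 2: b = malloc(3) -> b = 5; heap: [0-4 ALLOC][5-7 ALLOC][8-32 FREE]
Op 3: b = realloc(b, 2) -> b = 5; heap: [0-4 ALLOC][5-6 ALLOC][7-32 FREE]
Op 4: b = realloc(b, 4) -> b = 5; heap: [0-4 ALLOC][5-8 ALLOC][9-32 FREE]
Op 5: a = realloc(a, 7) -> a = 9; heap: [0-4 FREE][5-8 ALLOC][9-15 ALLOC][16-32 FREE]
Op 6: free(b) -> (freed b); heap: [0-8 FREE][9-15 ALLOC][16-32 FREE]
Op 7: c = malloc(3) -> c = 0; heap: [0-2 ALLOC][3-8 FREE][9-15 ALLOC][16-32 FREE]
free(a): a = 9 -> block [9-15 ALLOC]; mark free, coalesce with adjacent free neighbors -> [0-2 ALLOC][3-32 FREE]

Answer: [0-2 ALLOC][3-32 FREE]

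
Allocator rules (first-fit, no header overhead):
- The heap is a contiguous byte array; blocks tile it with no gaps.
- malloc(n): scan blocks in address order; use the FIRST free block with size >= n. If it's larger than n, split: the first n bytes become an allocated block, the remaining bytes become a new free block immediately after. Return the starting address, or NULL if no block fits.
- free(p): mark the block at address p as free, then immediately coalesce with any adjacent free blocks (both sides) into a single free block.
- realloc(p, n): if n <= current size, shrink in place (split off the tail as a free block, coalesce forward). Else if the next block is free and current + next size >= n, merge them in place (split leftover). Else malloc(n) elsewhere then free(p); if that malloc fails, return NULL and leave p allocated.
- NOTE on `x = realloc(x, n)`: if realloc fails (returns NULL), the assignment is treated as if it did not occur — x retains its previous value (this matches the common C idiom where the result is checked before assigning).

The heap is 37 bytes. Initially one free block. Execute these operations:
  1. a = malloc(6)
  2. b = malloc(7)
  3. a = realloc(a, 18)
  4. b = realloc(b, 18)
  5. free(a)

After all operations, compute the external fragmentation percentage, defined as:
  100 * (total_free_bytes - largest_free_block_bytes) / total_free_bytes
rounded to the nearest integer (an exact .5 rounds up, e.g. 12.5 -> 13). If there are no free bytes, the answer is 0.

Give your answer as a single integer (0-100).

Op 1: a = malloc(6) -> a = 0; heap: [0-5 ALLOC][6-36 FREE]
Op 2: b = malloc(7) -> b = 6; heap: [0-5 ALLOC][6-12 ALLOC][13-36 FREE]
Op 3: a = realloc(a, 18) -> a = 13; heap: [0-5 FREE][6-12 ALLOC][13-30 ALLOC][31-36 FREE]
Op 4: b = realloc(b, 18) -> NULL (b unchanged); heap: [0-5 FREE][6-12 ALLOC][13-30 ALLOC][31-36 FREE]
Op 5: free(a) -> (freed a); heap: [0-5 FREE][6-12 ALLOC][13-36 FREE]
Free blocks: [6 24] total_free=30 largest=24 -> 100*(30-24)/30 = 600/30 = 20

Answer: 20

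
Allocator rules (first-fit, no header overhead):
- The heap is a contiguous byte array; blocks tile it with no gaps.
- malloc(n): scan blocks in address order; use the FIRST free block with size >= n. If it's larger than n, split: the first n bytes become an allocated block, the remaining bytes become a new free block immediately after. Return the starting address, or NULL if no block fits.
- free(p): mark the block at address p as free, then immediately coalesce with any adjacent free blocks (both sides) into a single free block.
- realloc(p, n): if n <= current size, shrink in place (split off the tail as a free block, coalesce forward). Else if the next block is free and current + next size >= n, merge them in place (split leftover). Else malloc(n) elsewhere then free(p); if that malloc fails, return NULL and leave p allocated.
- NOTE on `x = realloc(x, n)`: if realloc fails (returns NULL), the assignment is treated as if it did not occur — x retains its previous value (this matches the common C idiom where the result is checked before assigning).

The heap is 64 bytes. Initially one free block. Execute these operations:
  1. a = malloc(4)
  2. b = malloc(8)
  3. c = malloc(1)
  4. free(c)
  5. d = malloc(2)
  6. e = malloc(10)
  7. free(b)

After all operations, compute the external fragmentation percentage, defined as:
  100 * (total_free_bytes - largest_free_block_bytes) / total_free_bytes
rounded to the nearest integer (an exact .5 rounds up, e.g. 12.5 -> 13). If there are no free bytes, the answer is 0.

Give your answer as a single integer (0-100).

Op 1: a = malloc(4) -> a = 0; heap: [0-3 ALLOC][4-63 FREE]
Op 2: b = malloc(8) -> b = 4; heap: [0-3 ALLOC][4-11 ALLOC][12-63 FREE]
Op 3: c = malloc(1) -> c = 12; heap: [0-3 ALLOC][4-11 ALLOC][12-12 ALLOC][13-63 FREE]
Op 4: free(c) -> (freed c); heap: [0-3 ALLOC][4-11 ALLOC][12-63 FREE]
Op 5: d = malloc(2) -> d = 12; heap: [0-3 ALLOC][4-11 ALLOC][12-13 ALLOC][14-63 FREE]
Op 6: e = malloc(10) -> e = 14; heap: [0-3 ALLOC][4-11 ALLOC][12-13 ALLOC][14-23 ALLOC][24-63 FREE]
Op 7: free(b) -> (freed b); heap: [0-3 ALLOC][4-11 FREE][12-13 ALLOC][14-23 ALLOC][24-63 FREE]
Free blocks: [8 40] total_free=48 largest=40 -> 100*(48-40)/48 = 800/48 ≈ 16.667 -> rounds to 17

Answer: 17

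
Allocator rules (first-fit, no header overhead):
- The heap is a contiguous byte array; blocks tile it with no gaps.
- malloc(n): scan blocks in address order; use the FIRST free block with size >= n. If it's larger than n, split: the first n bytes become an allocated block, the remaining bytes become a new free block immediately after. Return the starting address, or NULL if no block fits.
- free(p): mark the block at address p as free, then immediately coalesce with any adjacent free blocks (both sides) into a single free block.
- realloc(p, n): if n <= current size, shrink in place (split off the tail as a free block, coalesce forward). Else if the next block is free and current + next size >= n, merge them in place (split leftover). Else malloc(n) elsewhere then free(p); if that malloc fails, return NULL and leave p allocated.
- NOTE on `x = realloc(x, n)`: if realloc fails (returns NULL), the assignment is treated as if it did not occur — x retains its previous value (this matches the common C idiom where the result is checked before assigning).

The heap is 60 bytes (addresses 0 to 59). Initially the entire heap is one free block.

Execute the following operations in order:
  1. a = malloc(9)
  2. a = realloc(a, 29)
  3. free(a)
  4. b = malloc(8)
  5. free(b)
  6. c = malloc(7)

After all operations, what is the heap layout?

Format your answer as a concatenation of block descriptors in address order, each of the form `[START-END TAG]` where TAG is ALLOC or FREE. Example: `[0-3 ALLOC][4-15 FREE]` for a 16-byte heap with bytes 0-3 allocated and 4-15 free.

Answer: [0-6 ALLOC][7-59 FREE]

Derivation:
Op 1: a = malloc(9) -> a = 0; heap: [0-8 ALLOC][9-59 FREE]
Op 2: a = realloc(a, 29) -> a = 0; heap: [0-28 ALLOC][29-59 FREE]
Op 3: free(a) -> (freed a); heap: [0-59 FREE]
Op 4: b = malloc(8) -> b = 0; heap: [0-7 ALLOC][8-59 FREE]
Op 5: free(b) -> (freed b); heap: [0-59 FREE]
Op 6: c = malloc(7) -> c = 0; heap: [0-6 ALLOC][7-59 FREE]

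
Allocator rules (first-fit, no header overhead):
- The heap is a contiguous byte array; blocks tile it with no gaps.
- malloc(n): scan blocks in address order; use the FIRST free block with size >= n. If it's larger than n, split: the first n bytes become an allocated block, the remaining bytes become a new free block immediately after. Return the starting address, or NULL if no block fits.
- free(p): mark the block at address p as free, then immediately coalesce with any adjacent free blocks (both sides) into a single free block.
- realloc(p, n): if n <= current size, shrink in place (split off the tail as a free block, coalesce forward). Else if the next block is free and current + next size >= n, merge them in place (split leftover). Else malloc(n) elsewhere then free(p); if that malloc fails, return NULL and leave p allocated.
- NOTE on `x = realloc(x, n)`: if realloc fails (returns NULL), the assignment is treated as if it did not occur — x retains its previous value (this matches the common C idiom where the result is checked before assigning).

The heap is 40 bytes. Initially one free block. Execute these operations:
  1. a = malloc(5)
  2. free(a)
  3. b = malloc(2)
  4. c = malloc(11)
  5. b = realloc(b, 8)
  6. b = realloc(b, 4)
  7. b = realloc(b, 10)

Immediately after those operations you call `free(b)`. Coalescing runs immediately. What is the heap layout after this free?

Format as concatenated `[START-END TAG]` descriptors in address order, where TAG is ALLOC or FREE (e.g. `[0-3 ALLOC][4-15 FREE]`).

Answer: [0-1 FREE][2-12 ALLOC][13-39 FREE]

Derivation:
Op 1: a = malloc(5) -> a = 0; heap: [0-4 ALLOC][5-39 FREE]
Op 2: free(a) -> (freed a); heap: [0-39 FREE]
Op 3: b = malloc(2) -> b = 0; heap: [0-1 ALLOC][2-39 FREE]
Op 4: c = malloc(11) -> c = 2; heap: [0-1 ALLOC][2-12 ALLOC][13-39 FREE]
Op 5: b = realloc(b, 8) -> b = 13; heap: [0-1 FREE][2-12 ALLOC][13-20 ALLOC][21-39 FREE]
Op 6: b = realloc(b, 4) -> b = 13; heap: [0-1 FREE][2-12 ALLOC][13-16 ALLOC][17-39 FREE]
Op 7: b = realloc(b, 10) -> b = 13; heap: [0-1 FREE][2-12 ALLOC][13-22 ALLOC][23-39 FREE]
free(b): b = 13 -> block [13-22 ALLOC]; mark free, coalesce with adjacent free neighbors -> [0-1 FREE][2-12 ALLOC][13-39 FREE]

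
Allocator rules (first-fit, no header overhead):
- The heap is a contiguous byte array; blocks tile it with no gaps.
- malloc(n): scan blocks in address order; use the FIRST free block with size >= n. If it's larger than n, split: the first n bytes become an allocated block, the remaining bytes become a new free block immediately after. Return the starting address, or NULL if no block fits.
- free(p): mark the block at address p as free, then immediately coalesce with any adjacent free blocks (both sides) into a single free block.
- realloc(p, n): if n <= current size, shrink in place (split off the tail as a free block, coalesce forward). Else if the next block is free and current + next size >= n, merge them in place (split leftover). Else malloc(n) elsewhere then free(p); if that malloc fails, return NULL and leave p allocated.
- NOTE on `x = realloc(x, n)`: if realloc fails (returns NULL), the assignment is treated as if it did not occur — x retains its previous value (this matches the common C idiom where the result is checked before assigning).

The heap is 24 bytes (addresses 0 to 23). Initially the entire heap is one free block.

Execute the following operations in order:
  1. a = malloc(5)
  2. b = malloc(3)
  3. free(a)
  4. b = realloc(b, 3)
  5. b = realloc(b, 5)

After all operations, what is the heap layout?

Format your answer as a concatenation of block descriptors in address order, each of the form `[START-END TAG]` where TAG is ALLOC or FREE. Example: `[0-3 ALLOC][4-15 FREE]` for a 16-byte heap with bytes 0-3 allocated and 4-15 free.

Op 1: a = malloc(5) -> a = 0; heap: [0-4 ALLOC][5-23 FREE]
Op 2: b = malloc(3) -> b = 5; heap: [0-4 ALLOC][5-7 ALLOC][8-23 FREE]
Op 3: free(a) -> (freed a); heap: [0-4 FREE][5-7 ALLOC][8-23 FREE]
Op 4: b = realloc(b, 3) -> b = 5; heap: [0-4 FREE][5-7 ALLOC][8-23 FREE]
Op 5: b = realloc(b, 5) -> b = 5; heap: [0-4 FREE][5-9 ALLOC][10-23 FREE]

Answer: [0-4 FREE][5-9 ALLOC][10-23 FREE]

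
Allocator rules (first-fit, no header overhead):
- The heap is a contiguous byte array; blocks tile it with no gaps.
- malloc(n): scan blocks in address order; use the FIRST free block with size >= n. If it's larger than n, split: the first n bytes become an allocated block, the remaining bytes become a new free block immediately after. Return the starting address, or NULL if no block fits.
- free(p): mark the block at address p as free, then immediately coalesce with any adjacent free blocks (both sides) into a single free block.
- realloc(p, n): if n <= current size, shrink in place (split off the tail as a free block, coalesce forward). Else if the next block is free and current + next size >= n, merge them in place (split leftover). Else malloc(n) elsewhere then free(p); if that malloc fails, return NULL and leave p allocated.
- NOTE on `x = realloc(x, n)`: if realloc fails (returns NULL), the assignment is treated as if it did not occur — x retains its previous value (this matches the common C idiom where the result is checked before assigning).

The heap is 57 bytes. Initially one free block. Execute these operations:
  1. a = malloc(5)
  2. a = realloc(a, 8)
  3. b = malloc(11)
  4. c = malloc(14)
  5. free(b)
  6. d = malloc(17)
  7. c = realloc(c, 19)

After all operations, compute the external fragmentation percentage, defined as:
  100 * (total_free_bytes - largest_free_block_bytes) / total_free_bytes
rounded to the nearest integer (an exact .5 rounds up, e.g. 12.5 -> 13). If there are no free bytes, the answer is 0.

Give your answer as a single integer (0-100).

Op 1: a = malloc(5) -> a = 0; heap: [0-4 ALLOC][5-56 FREE]
Op 2: a = realloc(a, 8) -> a = 0; heap: [0-7 ALLOC][8-56 FREE]
Op 3: b = malloc(11) -> b = 8; heap: [0-7 ALLOC][8-18 ALLOC][19-56 FREE]
Op 4: c = malloc(14) -> c = 19; heap: [0-7 ALLOC][8-18 ALLOC][19-32 ALLOC][33-56 FREE]
Op 5: free(b) -> (freed b); heap: [0-7 ALLOC][8-18 FREE][19-32 ALLOC][33-56 FREE]
Op 6: d = malloc(17) -> d = 33; heap: [0-7 ALLOC][8-18 FREE][19-32 ALLOC][33-49 ALLOC][50-56 FREE]
Op 7: c = realloc(c, 19) -> NULL (c unchanged); heap: [0-7 ALLOC][8-18 FREE][19-32 ALLOC][33-49 ALLOC][50-56 FREE]
Free blocks: [11 7] total_free=18 largest=11 -> 100*(18-11)/18 = 700/18 ≈ 38.889 -> rounds to 39

Answer: 39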